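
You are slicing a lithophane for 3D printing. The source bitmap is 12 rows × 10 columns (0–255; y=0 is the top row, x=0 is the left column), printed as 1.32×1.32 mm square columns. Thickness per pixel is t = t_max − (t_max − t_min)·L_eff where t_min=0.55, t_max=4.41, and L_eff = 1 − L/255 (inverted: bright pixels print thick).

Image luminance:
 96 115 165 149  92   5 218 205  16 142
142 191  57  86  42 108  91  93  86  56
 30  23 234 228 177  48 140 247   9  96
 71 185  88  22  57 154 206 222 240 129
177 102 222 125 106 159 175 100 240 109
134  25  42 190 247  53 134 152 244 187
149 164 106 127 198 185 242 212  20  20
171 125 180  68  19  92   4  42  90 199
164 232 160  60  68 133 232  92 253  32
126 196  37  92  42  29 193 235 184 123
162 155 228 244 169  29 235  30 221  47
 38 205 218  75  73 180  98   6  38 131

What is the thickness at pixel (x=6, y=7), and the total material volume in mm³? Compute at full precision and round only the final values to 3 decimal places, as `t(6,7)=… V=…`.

span = t_max - t_min = 4.41 - 0.55 = 3.860
L(6,7) = 4, L_eff = 1 - 4/255 = 0.984314 (inverted)
t(6,7) = 4.41 - 3.860·0.984314 = 0.611
Σt over all 12·10 pixels = 1903183/6375 ≈ 298.5385098
V = pitch²·Σt = 1.32²·1903183/6375 = 520.173

t(6,7)=0.611 V=520.173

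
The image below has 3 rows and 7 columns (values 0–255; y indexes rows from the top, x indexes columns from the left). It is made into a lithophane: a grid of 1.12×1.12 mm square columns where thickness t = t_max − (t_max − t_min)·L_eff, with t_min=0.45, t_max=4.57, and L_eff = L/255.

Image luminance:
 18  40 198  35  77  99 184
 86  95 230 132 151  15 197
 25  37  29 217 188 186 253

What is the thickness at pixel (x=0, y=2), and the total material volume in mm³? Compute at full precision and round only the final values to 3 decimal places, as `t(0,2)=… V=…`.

t(0,2)=4.166 V=69.879

span = t_max - t_min = 4.57 - 0.45 = 4.120
L(0,2) = 25, L_eff = 25/255 = 0.098039
t(0,2) = 4.57 - 4.120·0.098039 = 4.166
Σt over all 3·7 pixels = 1420531/25500 ≈ 55.7070980
V = pitch²·Σt = 1.12²·1420531/25500 = 69.879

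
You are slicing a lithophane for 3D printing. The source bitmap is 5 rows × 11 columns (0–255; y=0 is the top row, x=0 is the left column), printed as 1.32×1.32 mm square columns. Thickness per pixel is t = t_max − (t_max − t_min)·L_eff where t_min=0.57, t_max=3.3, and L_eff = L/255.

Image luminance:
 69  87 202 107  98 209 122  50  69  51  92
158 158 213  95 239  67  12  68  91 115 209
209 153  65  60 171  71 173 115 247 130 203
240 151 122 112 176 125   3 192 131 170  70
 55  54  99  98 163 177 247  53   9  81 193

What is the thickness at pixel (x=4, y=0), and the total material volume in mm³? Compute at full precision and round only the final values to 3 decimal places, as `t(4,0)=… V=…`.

t(4,0)=2.251 V=187.552

span = t_max - t_min = 3.3 - 0.57 = 2.730
L(4,0) = 98, L_eff = 98/255 = 0.384314
t(4,0) = 3.3 - 2.730·0.384314 = 2.251
Σt over all 5·11 pixels = 914941/8500 ≈ 107.6401176
V = pitch²·Σt = 1.32²·914941/8500 = 187.552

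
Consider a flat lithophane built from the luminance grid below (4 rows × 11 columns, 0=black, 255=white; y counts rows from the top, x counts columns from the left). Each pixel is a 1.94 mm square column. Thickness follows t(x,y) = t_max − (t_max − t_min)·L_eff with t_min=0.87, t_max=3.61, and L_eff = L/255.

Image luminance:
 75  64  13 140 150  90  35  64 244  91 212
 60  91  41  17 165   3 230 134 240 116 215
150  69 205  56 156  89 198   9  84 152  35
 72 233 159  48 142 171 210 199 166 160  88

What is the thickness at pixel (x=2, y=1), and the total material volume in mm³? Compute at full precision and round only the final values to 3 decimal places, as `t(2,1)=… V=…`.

span = t_max - t_min = 3.61 - 0.87 = 2.740
L(2,1) = 41, L_eff = 41/255 = 0.160784
t(2,1) = 3.61 - 2.740·0.160784 = 3.169
Σt over all 4·11 pixels = 1293493/12750 ≈ 101.4504314
V = pitch²·Σt = 1.94²·1293493/12750 = 381.819

t(2,1)=3.169 V=381.819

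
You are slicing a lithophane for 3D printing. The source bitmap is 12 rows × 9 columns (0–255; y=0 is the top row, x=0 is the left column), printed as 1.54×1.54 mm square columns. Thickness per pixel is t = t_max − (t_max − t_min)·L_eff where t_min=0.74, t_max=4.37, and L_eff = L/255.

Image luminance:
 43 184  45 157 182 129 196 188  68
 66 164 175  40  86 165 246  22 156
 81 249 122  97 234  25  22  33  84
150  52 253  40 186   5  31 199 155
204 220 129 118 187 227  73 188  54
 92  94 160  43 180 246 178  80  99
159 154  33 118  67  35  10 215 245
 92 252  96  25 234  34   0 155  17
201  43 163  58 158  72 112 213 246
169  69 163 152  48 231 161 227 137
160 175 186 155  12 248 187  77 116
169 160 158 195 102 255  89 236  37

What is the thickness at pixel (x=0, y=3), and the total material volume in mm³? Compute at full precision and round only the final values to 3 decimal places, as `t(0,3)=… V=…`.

t(0,3)=2.235 V=640.476

span = t_max - t_min = 4.37 - 0.74 = 3.630
L(0,3) = 150, L_eff = 150/255 = 0.588235
t(0,3) = 4.37 - 3.630·0.588235 = 2.235
Σt over all 12·9 pixels = 2295517/8500 ≈ 270.0608235
V = pitch²·Σt = 1.54²·2295517/8500 = 640.476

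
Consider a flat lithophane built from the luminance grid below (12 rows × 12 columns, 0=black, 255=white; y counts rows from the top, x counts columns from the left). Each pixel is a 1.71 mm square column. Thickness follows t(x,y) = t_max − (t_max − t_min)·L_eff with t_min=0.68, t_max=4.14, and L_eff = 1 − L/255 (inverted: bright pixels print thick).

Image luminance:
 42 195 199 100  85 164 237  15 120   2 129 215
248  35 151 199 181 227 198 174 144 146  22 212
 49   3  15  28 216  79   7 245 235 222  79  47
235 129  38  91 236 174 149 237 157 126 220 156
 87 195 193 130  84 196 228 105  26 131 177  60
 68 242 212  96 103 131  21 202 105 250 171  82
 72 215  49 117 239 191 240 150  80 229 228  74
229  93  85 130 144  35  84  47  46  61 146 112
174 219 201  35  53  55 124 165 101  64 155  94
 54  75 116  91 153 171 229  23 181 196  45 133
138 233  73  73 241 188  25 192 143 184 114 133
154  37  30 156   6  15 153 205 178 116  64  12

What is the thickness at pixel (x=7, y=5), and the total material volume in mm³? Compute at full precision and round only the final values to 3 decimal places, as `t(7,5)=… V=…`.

t(7,5)=3.421 V=1031.206

span = t_max - t_min = 4.14 - 0.68 = 3.460
L(7,5) = 202, L_eff = 1 - 202/255 = 0.207843 (inverted)
t(7,5) = 4.14 - 3.460·0.207843 = 3.421
Σt over all 12·12 pixels = 749397/2125 ≈ 352.6574118
V = pitch²·Σt = 1.71²·749397/2125 = 1031.206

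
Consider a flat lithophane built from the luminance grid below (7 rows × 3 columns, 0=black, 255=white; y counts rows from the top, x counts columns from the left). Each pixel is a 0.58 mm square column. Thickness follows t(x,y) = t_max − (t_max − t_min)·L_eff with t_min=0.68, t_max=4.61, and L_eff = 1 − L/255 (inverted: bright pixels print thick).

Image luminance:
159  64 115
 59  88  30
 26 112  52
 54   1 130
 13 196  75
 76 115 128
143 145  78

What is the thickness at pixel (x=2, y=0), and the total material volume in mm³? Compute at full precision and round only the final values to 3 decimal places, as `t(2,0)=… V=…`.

t(2,0)=2.452 V=14.442

span = t_max - t_min = 4.61 - 0.68 = 3.930
L(2,0) = 115, L_eff = 1 - 115/255 = 0.549020 (inverted)
t(2,0) = 4.61 - 3.930·0.549020 = 2.452
Σt over all 7·3 pixels = 364909/8500 ≈ 42.9304706
V = pitch²·Σt = 0.58²·364909/8500 = 14.442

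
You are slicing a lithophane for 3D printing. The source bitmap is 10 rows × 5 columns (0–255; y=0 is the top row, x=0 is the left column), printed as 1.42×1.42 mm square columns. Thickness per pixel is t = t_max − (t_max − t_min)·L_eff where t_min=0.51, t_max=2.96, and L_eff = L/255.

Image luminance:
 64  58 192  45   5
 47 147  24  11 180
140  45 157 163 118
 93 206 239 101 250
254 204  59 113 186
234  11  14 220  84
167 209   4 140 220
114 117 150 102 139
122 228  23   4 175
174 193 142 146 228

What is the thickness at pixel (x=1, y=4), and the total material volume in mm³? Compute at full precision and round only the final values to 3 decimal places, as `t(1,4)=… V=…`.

t(1,4)=1.000 V=173.257

span = t_max - t_min = 2.96 - 0.51 = 2.450
L(1,4) = 204, L_eff = 204/255 = 0.800000
t(1,4) = 2.96 - 2.450·0.800000 = 1.000
Σt over all 10·5 pixels = 438211/5100 ≈ 85.9237255
V = pitch²·Σt = 1.42²·438211/5100 = 173.257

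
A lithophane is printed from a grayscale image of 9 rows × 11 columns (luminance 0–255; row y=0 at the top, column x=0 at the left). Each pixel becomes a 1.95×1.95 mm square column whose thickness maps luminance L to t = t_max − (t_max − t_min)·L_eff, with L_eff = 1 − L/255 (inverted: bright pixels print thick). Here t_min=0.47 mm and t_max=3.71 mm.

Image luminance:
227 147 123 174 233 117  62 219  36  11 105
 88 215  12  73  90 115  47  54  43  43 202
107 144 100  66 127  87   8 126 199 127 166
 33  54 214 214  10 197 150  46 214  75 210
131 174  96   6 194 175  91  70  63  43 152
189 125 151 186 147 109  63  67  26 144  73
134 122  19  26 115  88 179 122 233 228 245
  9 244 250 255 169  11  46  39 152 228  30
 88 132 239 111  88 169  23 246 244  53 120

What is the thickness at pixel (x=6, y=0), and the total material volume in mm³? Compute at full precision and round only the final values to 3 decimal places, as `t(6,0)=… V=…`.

span = t_max - t_min = 3.71 - 0.47 = 3.240
L(6,0) = 62, L_eff = 1 - 62/255 = 0.756863 (inverted)
t(6,0) = 3.71 - 3.240·0.756863 = 1.258
Σt over all 9·11 pixels = 1696041/8500 ≈ 199.5342353
V = pitch²·Σt = 1.95²·1696041/8500 = 758.729

t(6,0)=1.258 V=758.729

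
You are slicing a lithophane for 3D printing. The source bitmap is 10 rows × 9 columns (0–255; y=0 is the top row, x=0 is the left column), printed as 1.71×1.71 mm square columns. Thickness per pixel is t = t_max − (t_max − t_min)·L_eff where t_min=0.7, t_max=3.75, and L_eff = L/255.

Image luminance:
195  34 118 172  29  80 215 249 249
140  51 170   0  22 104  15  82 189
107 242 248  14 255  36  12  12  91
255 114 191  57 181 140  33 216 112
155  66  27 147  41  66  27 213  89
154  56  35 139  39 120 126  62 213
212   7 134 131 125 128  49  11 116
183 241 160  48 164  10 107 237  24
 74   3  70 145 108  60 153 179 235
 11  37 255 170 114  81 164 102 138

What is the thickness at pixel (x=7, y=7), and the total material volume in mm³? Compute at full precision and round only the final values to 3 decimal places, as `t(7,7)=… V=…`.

span = t_max - t_min = 3.75 - 0.7 = 3.050
L(7,7) = 237, L_eff = 237/255 = 0.929412
t(7,7) = 3.75 - 3.050·0.929412 = 0.915
Σt over all 10·9 pixels = 1087399/5100 ≈ 213.2154902
V = pitch²·Σt = 1.71²·1087399/5100 = 623.463

t(7,7)=0.915 V=623.463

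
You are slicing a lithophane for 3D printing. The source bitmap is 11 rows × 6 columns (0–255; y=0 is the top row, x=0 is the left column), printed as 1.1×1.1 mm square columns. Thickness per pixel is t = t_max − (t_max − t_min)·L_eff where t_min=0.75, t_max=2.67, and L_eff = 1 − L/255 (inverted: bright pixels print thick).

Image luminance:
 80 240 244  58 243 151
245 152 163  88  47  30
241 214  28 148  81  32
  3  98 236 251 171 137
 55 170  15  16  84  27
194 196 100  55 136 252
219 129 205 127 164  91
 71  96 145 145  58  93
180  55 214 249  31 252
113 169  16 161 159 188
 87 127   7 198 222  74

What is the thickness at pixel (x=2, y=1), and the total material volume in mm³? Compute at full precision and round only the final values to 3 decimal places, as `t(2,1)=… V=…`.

t(2,1)=1.977 V=139.394

span = t_max - t_min = 2.67 - 0.75 = 1.920
L(2,1) = 163, L_eff = 1 - 163/255 = 0.360784 (inverted)
t(2,1) = 2.67 - 1.920·0.360784 = 1.977
Σt over all 11·6 pixels = 489607/4250 ≈ 115.2016471
V = pitch²·Σt = 1.1²·489607/4250 = 139.394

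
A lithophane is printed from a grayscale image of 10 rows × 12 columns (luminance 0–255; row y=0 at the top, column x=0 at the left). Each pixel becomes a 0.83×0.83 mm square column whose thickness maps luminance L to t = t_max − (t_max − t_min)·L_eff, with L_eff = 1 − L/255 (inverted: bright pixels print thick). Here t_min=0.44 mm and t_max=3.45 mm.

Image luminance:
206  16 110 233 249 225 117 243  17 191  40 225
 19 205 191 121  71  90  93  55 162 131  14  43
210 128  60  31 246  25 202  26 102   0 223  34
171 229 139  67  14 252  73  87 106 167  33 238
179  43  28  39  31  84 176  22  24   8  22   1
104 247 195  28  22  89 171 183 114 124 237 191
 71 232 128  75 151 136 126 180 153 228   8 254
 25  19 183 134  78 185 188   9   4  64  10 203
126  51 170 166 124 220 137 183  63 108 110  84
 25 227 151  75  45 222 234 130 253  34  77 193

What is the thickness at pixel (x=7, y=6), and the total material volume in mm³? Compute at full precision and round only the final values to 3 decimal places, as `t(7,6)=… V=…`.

t(7,6)=2.565 V=153.015

span = t_max - t_min = 3.45 - 0.44 = 3.010
L(7,6) = 180, L_eff = 1 - 180/255 = 0.294118 (inverted)
t(7,6) = 3.45 - 3.010·0.294118 = 2.565
Σt over all 10·12 pixels = 1415986/6375 ≈ 222.1154510
V = pitch²·Σt = 0.83²·1415986/6375 = 153.015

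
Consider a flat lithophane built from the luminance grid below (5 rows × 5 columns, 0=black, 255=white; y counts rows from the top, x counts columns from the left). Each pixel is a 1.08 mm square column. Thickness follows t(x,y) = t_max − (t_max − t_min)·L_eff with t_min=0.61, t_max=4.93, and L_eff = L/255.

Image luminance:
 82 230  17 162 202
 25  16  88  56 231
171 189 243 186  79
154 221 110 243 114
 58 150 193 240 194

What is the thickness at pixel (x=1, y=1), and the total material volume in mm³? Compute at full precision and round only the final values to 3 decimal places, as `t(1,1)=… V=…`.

t(1,1)=4.659 V=71.555

span = t_max - t_min = 4.93 - 0.61 = 4.320
L(1,1) = 16, L_eff = 16/255 = 0.062745
t(1,1) = 4.93 - 4.320·0.062745 = 4.659
Σt over all 5·5 pixels = 521449/8500 ≈ 61.3469412
V = pitch²·Σt = 1.08²·521449/8500 = 71.555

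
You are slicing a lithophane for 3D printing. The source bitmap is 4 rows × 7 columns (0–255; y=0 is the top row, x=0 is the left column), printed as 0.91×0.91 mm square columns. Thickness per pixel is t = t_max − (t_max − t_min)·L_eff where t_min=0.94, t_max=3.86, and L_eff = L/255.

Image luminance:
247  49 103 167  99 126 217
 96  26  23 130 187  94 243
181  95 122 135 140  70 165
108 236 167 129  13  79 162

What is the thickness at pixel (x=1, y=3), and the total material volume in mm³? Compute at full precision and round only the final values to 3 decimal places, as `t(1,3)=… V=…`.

t(1,3)=1.158 V=55.279

span = t_max - t_min = 3.86 - 0.94 = 2.920
L(1,3) = 236, L_eff = 236/255 = 0.925490
t(1,3) = 3.86 - 2.920·0.925490 = 1.158
Σt over all 4·7 pixels = 141851/2125 ≈ 66.7534118
V = pitch²·Σt = 0.91²·141851/2125 = 55.279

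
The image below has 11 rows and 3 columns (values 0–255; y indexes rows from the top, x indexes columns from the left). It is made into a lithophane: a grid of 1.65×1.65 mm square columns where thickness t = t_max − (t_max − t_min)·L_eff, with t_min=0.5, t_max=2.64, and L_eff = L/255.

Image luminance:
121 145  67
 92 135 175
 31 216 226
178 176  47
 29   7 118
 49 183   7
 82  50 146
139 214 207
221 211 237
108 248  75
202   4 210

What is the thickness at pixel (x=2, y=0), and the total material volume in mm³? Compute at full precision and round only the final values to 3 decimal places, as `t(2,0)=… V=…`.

t(2,0)=2.078 V=137.660

span = t_max - t_min = 2.64 - 0.5 = 2.140
L(2,0) = 67, L_eff = 67/255 = 0.262745
t(2,0) = 2.64 - 2.140·0.262745 = 2.078
Σt over all 11·3 pixels = 107448/2125 ≈ 50.5637647
V = pitch²·Σt = 1.65²·107448/2125 = 137.660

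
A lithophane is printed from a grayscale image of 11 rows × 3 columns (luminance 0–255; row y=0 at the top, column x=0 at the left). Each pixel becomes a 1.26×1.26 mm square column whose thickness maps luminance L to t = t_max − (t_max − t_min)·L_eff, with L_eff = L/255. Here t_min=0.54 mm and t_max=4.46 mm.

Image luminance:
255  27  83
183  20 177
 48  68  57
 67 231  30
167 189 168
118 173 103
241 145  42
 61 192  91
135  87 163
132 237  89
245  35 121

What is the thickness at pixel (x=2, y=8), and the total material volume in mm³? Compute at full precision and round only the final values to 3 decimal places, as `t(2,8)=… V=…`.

t(2,8)=1.954 V=131.648

span = t_max - t_min = 4.46 - 0.54 = 3.920
L(2,8) = 163, L_eff = 163/255 = 0.639216
t(2,8) = 4.46 - 3.920·0.639216 = 1.954
Σt over all 11·3 pixels = 211453/2550 ≈ 82.9227451
V = pitch²·Σt = 1.26²·211453/2550 = 131.648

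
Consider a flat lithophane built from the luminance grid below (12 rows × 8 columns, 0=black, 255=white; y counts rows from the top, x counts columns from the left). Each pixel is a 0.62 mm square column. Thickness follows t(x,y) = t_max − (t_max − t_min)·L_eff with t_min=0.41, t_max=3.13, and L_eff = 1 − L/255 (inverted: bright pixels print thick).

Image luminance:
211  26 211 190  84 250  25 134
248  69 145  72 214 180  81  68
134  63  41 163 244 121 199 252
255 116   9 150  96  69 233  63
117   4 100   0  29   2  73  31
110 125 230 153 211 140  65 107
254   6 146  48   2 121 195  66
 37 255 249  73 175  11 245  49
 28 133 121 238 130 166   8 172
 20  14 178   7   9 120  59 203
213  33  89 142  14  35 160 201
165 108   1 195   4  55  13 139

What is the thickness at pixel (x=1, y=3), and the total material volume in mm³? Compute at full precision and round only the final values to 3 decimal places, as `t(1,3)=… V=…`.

t(1,3)=1.647 V=60.307

span = t_max - t_min = 3.13 - 0.41 = 2.720
L(1,3) = 116, L_eff = 1 - 116/255 = 0.545098 (inverted)
t(1,3) = 3.13 - 2.720·0.545098 = 1.647
Σt over all 12·8 pixels = 58832/375 ≈ 156.8853333
V = pitch²·Σt = 0.62²·58832/375 = 60.307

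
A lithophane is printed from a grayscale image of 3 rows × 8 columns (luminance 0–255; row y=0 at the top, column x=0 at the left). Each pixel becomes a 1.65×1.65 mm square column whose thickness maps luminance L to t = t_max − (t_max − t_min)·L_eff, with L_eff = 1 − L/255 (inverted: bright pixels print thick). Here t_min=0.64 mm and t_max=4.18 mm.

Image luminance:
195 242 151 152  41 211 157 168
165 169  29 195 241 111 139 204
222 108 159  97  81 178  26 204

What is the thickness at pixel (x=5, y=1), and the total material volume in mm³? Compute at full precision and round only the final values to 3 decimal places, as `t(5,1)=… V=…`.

t(5,1)=2.181 V=179.579

span = t_max - t_min = 4.18 - 0.64 = 3.540
L(5,1) = 111, L_eff = 1 - 111/255 = 0.564706 (inverted)
t(5,1) = 4.18 - 3.540·0.564706 = 2.181
Σt over all 3·8 pixels = 56067/850 ≈ 65.9611765
V = pitch²·Σt = 1.65²·56067/850 = 179.579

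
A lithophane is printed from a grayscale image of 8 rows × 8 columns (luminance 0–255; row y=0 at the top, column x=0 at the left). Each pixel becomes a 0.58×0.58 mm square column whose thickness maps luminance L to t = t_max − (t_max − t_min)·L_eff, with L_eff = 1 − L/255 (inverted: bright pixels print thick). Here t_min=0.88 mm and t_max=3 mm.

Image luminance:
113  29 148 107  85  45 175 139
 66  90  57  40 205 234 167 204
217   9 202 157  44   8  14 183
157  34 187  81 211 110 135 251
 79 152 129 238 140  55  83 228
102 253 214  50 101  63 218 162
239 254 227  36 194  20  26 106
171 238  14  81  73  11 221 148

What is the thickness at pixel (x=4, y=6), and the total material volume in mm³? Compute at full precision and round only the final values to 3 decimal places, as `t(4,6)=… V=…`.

span = t_max - t_min = 3 - 0.88 = 2.120
L(4,6) = 194, L_eff = 1 - 194/255 = 0.239216 (inverted)
t(4,6) = 3 - 2.120·0.239216 = 2.493
Σt over all 8·8 pixels = 159046/1275 ≈ 124.7419608
V = pitch²·Σt = 0.58²·159046/1275 = 41.963

t(4,6)=2.493 V=41.963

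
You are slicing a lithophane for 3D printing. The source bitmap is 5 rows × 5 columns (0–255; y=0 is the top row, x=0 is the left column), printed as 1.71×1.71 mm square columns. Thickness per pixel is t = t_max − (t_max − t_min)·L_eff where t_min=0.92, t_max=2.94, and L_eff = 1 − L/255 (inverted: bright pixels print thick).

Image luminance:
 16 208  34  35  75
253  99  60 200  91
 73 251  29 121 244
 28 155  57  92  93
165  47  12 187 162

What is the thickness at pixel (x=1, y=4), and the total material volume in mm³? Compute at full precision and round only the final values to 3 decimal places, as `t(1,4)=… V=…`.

t(1,4)=1.292 V=131.811

span = t_max - t_min = 2.94 - 0.92 = 2.020
L(1,4) = 47, L_eff = 1 - 47/255 = 0.815686 (inverted)
t(1,4) = 2.94 - 2.020·0.815686 = 1.292
Σt over all 5·5 pixels = 191579/4250 ≈ 45.0774118
V = pitch²·Σt = 1.71²·191579/4250 = 131.811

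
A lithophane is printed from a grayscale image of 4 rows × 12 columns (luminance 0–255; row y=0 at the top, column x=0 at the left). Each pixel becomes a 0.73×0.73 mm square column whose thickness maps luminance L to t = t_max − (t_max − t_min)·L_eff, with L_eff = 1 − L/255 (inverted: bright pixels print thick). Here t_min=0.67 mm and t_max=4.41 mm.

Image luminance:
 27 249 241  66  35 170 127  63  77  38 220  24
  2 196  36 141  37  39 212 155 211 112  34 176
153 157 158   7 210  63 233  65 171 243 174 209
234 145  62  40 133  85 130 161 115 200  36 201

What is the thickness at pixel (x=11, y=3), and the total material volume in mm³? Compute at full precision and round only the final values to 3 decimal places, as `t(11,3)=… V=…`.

span = t_max - t_min = 4.41 - 0.67 = 3.740
L(11,3) = 201, L_eff = 1 - 201/255 = 0.211765 (inverted)
t(11,3) = 4.41 - 3.740·0.211765 = 3.618
Σt over all 4·12 pixels = 90923/750 ≈ 121.2306667
V = pitch²·Σt = 0.73²·90923/750 = 64.604

t(11,3)=3.618 V=64.604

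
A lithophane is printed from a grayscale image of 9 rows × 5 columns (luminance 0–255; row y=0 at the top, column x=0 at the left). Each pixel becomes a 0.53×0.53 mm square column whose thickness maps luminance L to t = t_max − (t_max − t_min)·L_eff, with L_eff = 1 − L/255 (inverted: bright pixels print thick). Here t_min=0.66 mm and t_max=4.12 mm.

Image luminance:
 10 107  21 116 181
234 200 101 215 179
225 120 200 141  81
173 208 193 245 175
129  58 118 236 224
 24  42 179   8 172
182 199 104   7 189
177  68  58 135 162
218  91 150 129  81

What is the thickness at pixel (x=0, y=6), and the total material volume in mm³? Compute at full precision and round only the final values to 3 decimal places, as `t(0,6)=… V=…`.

t(0,6)=3.129 V=32.221

span = t_max - t_min = 4.12 - 0.66 = 3.460
L(0,6) = 182, L_eff = 1 - 182/255 = 0.286275 (inverted)
t(0,6) = 4.12 - 3.460·0.286275 = 3.129
Σt over all 9·5 pixels = 146252/1275 ≈ 114.7074510
V = pitch²·Σt = 0.53²·146252/1275 = 32.221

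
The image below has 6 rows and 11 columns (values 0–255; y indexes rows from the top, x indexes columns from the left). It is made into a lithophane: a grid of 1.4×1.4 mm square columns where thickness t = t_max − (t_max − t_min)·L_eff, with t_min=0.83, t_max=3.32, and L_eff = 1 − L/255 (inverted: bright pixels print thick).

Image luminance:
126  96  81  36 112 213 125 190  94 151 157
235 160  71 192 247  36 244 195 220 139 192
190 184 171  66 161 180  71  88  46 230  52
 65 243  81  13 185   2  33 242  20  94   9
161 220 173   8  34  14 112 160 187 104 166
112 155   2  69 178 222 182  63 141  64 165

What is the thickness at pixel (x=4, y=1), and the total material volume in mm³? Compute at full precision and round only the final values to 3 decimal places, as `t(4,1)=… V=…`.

t(4,1)=3.242 V=268.709

span = t_max - t_min = 3.32 - 0.83 = 2.490
L(4,1) = 247, L_eff = 1 - 247/255 = 0.031373 (inverted)
t(4,1) = 3.32 - 2.490·0.031373 = 3.242
Σt over all 6·11 pixels = 58266/425 ≈ 137.0964706
V = pitch²·Σt = 1.4²·58266/425 = 268.709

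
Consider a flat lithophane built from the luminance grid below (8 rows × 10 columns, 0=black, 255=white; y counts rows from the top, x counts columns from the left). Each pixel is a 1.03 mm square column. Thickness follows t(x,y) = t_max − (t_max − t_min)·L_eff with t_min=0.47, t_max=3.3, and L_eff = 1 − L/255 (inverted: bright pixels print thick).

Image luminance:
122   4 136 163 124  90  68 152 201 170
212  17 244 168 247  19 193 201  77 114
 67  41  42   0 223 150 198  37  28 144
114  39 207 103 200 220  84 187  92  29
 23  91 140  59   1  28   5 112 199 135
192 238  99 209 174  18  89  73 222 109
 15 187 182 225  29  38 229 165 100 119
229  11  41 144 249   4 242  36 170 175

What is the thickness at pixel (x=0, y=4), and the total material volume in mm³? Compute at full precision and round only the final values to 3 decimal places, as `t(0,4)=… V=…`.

t(0,4)=0.725 V=154.485

span = t_max - t_min = 3.3 - 0.47 = 2.830
L(0,4) = 23, L_eff = 1 - 23/255 = 0.909804 (inverted)
t(0,4) = 3.3 - 2.830·0.909804 = 0.725
Σt over all 8·10 pixels = 3713239/25500 ≈ 145.6172157
V = pitch²·Σt = 1.03²·3713239/25500 = 154.485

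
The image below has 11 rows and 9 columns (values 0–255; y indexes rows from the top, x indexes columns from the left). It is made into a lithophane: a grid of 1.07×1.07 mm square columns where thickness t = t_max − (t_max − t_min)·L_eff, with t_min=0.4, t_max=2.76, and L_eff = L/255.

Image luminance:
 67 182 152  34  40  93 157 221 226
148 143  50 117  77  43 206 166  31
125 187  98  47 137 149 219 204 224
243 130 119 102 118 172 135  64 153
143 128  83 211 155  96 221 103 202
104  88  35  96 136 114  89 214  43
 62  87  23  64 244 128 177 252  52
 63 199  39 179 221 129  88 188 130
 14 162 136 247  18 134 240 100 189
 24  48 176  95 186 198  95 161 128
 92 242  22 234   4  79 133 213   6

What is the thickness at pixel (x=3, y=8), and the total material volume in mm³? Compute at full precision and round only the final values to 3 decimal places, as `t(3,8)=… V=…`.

span = t_max - t_min = 2.76 - 0.4 = 2.360
L(3,8) = 247, L_eff = 247/255 = 0.968627
t(3,8) = 2.76 - 2.360·0.968627 = 0.474
Σt over all 11·9 pixels = 330062/2125 ≈ 155.3232941
V = pitch²·Σt = 1.07²·330062/2125 = 177.830

t(3,8)=0.474 V=177.830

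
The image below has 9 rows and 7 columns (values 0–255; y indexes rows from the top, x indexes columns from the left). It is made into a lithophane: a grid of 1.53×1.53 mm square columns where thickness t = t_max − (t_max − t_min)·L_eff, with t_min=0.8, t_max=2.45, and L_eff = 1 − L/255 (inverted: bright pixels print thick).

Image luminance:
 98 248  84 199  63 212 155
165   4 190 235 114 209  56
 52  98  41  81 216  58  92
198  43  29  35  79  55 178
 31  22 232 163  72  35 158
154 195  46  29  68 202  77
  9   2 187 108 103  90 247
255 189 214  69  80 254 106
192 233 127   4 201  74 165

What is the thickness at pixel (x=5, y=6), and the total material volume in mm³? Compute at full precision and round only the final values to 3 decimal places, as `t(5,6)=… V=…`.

t(5,6)=1.382 V=234.310

span = t_max - t_min = 2.45 - 0.8 = 1.650
L(5,6) = 90, L_eff = 1 - 90/255 = 0.647059 (inverted)
t(5,6) = 2.45 - 1.650·0.647059 = 1.382
Σt over all 9·7 pixels = 8508/85 ≈ 100.0941176
V = pitch²·Σt = 1.53²·8508/85 = 234.310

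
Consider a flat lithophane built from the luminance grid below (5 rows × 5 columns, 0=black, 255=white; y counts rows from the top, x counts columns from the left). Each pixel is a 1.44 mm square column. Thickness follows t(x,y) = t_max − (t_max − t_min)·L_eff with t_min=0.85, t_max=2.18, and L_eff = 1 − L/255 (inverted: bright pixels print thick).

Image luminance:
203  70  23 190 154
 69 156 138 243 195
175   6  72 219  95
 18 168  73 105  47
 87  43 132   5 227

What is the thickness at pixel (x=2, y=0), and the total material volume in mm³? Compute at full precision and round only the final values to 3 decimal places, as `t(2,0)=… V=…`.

span = t_max - t_min = 2.18 - 0.85 = 1.330
L(2,0) = 23, L_eff = 1 - 23/255 = 0.909804 (inverted)
t(2,0) = 2.18 - 1.330·0.909804 = 0.970
Σt over all 5·5 pixels = 77442/2125 ≈ 36.4432941
V = pitch²·Σt = 1.44²·77442/2125 = 75.569

t(2,0)=0.970 V=75.569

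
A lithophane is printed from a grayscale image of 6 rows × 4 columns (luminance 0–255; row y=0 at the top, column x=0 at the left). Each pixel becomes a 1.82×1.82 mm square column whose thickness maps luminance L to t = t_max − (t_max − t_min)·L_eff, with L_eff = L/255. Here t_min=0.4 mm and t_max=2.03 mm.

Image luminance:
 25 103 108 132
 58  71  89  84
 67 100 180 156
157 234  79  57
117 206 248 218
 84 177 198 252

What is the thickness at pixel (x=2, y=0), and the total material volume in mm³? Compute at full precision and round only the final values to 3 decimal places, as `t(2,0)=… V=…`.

span = t_max - t_min = 2.03 - 0.4 = 1.630
L(2,0) = 108, L_eff = 108/255 = 0.423529
t(2,0) = 2.03 - 1.630·0.423529 = 1.340
Σt over all 6·4 pixels = 36038/1275 ≈ 28.2650980
V = pitch²·Σt = 1.82²·36038/1275 = 93.625

t(2,0)=1.340 V=93.625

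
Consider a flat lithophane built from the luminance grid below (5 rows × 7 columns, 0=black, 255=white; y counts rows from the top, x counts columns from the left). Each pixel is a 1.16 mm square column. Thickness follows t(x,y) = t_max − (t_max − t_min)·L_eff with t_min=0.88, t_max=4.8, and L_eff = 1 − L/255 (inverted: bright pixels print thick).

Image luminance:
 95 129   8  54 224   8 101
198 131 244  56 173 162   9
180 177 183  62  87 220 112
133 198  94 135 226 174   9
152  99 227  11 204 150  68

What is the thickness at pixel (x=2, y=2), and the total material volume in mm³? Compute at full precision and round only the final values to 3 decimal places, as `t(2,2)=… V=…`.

t(2,2)=3.693 V=134.384

span = t_max - t_min = 4.8 - 0.88 = 3.920
L(2,2) = 183, L_eff = 1 - 183/255 = 0.282353 (inverted)
t(2,2) = 4.8 - 3.920·0.282353 = 3.693
Σt over all 5·7 pixels = 636664/6375 ≈ 99.8688627
V = pitch²·Σt = 1.16²·636664/6375 = 134.384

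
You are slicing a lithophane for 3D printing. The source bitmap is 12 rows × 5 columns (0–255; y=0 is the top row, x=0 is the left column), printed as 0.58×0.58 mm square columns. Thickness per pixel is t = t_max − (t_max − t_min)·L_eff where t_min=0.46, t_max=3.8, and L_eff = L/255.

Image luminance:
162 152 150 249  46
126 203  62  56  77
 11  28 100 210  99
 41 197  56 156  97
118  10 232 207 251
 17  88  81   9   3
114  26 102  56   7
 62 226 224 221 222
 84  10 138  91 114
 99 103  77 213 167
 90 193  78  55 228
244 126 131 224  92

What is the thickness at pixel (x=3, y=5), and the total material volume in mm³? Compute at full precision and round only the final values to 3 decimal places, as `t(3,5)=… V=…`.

span = t_max - t_min = 3.8 - 0.46 = 3.340
L(3,5) = 9, L_eff = 9/255 = 0.035294
t(3,5) = 3.8 - 3.340·0.035294 = 3.682
Σt over all 12·5 pixels = 1719463/12750 ≈ 134.8598431
V = pitch²·Σt = 0.58²·1719463/12750 = 45.367

t(3,5)=3.682 V=45.367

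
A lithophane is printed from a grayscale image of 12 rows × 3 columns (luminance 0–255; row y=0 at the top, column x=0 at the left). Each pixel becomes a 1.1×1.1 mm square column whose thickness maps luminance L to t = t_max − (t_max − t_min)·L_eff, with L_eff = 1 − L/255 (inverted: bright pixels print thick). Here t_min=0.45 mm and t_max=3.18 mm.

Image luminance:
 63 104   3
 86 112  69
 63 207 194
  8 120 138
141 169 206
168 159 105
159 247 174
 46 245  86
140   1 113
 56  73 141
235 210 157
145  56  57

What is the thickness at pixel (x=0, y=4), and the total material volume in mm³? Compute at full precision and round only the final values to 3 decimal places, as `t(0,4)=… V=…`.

span = t_max - t_min = 3.18 - 0.45 = 2.730
L(0,4) = 141, L_eff = 1 - 141/255 = 0.447059 (inverted)
t(0,4) = 3.18 - 2.730·0.447059 = 1.960
Σt over all 12·3 pixels = 135799/2125 ≈ 63.9054118
V = pitch²·Σt = 1.1²·135799/2125 = 77.326

t(0,4)=1.960 V=77.326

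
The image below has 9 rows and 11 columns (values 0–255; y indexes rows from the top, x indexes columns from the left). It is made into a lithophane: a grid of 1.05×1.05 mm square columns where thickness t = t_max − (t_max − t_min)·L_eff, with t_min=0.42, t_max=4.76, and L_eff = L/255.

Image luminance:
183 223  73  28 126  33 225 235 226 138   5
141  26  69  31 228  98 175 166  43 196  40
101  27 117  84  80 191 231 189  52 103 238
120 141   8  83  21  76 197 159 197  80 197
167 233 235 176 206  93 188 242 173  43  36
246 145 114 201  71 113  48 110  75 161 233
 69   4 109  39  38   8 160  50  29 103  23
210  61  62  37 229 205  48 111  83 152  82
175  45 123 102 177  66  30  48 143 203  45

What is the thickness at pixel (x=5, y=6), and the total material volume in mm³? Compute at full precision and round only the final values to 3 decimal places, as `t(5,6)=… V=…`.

span = t_max - t_min = 4.76 - 0.42 = 4.340
L(5,6) = 8, L_eff = 8/255 = 0.031373
t(5,6) = 4.76 - 4.340·0.031373 = 4.624
Σt over all 9·11 pixels = 575414/2125 ≈ 270.7830588
V = pitch²·Σt = 1.05²·575414/2125 = 298.538

t(5,6)=4.624 V=298.538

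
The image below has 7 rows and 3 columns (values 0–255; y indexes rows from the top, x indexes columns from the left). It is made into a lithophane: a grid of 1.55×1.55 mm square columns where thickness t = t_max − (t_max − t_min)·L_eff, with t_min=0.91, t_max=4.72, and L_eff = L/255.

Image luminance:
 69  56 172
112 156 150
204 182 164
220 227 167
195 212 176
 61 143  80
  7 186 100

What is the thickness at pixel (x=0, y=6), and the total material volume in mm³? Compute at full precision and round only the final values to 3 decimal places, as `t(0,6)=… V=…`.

span = t_max - t_min = 4.72 - 0.91 = 3.810
L(0,6) = 7, L_eff = 7/255 = 0.027451
t(0,6) = 4.72 - 3.810·0.027451 = 4.615
Σt over all 7·3 pixels = 456567/8500 ≈ 53.7137647
V = pitch²·Σt = 1.55²·456567/8500 = 129.047

t(0,6)=4.615 V=129.047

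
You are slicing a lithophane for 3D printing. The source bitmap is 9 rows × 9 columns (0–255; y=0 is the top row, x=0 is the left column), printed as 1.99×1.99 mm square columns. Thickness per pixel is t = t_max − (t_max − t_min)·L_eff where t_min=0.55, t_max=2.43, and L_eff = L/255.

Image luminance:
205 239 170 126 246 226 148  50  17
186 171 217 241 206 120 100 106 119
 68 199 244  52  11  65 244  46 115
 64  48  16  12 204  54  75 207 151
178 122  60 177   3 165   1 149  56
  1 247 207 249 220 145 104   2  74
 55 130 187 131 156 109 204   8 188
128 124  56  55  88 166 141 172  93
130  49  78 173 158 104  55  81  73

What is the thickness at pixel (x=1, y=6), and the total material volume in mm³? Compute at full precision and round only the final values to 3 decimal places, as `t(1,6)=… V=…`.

span = t_max - t_min = 2.43 - 0.55 = 1.880
L(1,6) = 130, L_eff = 130/255 = 0.509804
t(1,6) = 2.43 - 1.880·0.509804 = 1.472
Σt over all 9·9 pixels = 209027/1700 ≈ 122.9570588
V = pitch²·Σt = 1.99²·209027/1700 = 486.922

t(1,6)=1.472 V=486.922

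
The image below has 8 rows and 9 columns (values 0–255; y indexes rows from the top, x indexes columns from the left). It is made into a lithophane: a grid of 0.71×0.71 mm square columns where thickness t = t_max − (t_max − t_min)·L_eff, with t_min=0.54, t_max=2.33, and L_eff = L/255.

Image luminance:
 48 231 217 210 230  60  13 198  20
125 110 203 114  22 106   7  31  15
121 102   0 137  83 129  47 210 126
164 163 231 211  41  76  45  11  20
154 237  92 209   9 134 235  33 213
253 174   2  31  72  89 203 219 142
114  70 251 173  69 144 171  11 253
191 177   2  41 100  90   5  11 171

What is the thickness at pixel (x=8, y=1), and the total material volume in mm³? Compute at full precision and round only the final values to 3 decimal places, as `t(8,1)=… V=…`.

span = t_max - t_min = 2.33 - 0.54 = 1.790
L(8,1) = 15, L_eff = 15/255 = 0.058824
t(8,1) = 2.33 - 1.790·0.058824 = 2.225
Σt over all 8·9 pixels = 1385171/12750 ≈ 108.6408627
V = pitch²·Σt = 0.71²·1385171/12750 = 54.766

t(8,1)=2.225 V=54.766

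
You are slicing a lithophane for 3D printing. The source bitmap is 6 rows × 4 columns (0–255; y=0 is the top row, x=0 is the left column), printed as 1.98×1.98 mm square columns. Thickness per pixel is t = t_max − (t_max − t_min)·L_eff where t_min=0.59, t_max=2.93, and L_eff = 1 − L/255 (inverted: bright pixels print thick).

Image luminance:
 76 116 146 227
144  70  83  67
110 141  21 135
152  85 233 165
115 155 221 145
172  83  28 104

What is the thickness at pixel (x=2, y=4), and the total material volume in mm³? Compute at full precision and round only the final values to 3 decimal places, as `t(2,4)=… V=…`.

span = t_max - t_min = 2.93 - 0.59 = 2.340
L(2,4) = 221, L_eff = 1 - 221/255 = 0.133333 (inverted)
t(2,4) = 2.93 - 2.340·0.133333 = 2.618
Σt over all 6·4 pixels = 88473/2125 ≈ 41.6343529
V = pitch²·Σt = 1.98²·88473/2125 = 163.223

t(2,4)=2.618 V=163.223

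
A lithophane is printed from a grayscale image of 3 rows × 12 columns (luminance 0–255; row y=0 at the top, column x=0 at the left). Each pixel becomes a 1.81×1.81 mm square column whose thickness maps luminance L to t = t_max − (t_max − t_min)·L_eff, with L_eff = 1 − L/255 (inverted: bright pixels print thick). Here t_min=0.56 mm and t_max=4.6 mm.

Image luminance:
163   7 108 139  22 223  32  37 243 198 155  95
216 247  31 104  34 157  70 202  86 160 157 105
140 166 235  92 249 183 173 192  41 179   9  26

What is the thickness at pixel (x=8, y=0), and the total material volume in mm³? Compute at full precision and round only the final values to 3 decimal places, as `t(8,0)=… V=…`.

t(8,0)=4.410 V=308.748

span = t_max - t_min = 4.6 - 0.56 = 4.040
L(8,0) = 243, L_eff = 1 - 243/255 = 0.047059 (inverted)
t(8,0) = 4.6 - 4.040·0.047059 = 4.410
Σt over all 3·12 pixels = 600796/6375 ≈ 94.2425098
V = pitch²·Σt = 1.81²·600796/6375 = 308.748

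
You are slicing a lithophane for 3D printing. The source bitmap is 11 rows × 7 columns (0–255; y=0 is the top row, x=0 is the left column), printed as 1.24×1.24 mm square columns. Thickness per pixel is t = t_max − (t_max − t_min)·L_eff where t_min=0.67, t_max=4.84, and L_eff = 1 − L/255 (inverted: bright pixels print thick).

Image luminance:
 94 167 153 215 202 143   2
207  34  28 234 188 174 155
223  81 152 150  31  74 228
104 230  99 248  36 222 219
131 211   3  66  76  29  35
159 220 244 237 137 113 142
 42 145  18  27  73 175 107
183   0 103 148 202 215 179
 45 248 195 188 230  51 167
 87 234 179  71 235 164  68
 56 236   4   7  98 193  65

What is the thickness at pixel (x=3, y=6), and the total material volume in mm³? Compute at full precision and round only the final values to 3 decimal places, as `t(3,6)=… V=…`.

span = t_max - t_min = 4.84 - 0.67 = 4.170
L(3,6) = 27, L_eff = 1 - 27/255 = 0.894118 (inverted)
t(3,6) = 4.84 - 4.170·0.894118 = 1.112
Σt over all 11·7 pixels = 1874941/8500 ≈ 220.5812941
V = pitch²·Σt = 1.24²·1874941/8500 = 339.166

t(3,6)=1.112 V=339.166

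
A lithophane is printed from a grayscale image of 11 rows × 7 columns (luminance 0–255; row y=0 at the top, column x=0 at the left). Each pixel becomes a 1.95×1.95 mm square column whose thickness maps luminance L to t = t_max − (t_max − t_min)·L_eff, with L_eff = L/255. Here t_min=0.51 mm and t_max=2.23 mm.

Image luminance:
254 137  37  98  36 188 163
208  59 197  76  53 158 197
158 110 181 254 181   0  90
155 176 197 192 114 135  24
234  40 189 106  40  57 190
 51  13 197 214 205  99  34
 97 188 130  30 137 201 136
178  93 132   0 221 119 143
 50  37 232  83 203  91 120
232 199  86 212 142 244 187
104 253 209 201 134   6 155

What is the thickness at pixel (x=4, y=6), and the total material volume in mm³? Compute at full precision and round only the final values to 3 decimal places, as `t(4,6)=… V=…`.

span = t_max - t_min = 2.23 - 0.51 = 1.720
L(4,6) = 137, L_eff = 137/255 = 0.537255
t(4,6) = 2.23 - 1.720·0.537255 = 1.306
Σt over all 11·7 pixels = 858567/8500 ≈ 101.0078824
V = pitch²·Σt = 1.95²·858567/8500 = 384.082

t(4,6)=1.306 V=384.082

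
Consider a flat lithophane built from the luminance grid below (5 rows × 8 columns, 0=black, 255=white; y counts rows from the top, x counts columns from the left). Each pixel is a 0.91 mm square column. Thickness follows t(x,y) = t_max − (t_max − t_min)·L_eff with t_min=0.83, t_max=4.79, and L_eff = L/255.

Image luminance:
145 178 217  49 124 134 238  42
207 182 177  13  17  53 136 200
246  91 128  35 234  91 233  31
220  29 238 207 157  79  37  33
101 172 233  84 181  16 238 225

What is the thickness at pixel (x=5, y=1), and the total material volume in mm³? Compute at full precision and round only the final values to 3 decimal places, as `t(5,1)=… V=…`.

t(5,1)=3.967 V=88.565

span = t_max - t_min = 4.79 - 0.83 = 3.960
L(5,1) = 53, L_eff = 53/255 = 0.207843
t(5,1) = 4.79 - 3.960·0.207843 = 3.967
Σt over all 5·8 pixels = 227267/2125 ≈ 106.9491765
V = pitch²·Σt = 0.91²·227267/2125 = 88.565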